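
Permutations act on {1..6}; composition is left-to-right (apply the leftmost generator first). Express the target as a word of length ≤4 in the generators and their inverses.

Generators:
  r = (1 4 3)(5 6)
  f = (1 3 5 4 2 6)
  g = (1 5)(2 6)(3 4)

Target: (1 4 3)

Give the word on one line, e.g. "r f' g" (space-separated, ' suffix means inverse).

r' r' g g

  after r': (1 3 4)(5 6)
  after r': (1 4 3)
  after g: (1 3 5)(2 6)
  after g: (1 4 3)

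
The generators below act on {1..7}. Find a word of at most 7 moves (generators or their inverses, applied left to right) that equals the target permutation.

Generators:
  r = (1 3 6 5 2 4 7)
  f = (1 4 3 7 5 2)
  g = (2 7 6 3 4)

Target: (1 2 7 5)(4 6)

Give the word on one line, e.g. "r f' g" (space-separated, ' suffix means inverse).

f' g f g' r

  after f': (1 2 5 7 3 4)
  after g: (1 7 4)(2 5 6 3)
  after f: (1 5 6 7 3)
  after g': (1 5 7 6 2 4 3)
  after r: (1 2 7 5)(4 6)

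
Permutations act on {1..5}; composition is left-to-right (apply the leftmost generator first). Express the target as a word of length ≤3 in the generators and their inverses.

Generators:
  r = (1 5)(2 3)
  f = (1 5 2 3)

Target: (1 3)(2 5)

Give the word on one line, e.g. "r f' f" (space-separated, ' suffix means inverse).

  after f': (1 3 2 5)
  after r': (1 2)
  after f: (1 3)(2 5)

f' r' f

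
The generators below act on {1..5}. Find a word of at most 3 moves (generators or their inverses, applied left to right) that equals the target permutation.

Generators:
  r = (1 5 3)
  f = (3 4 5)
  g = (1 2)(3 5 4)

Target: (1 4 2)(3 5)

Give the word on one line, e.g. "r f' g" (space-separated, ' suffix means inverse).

f r' g'

  after f: (3 4 5)
  after r': (1 3 4)
  after g': (1 4 2)(3 5)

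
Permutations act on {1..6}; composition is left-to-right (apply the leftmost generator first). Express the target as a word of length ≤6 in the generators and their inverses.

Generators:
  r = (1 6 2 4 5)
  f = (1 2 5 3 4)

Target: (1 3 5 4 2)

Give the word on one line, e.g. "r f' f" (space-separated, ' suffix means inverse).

r f' r f f

  after r: (1 6 2 4 5)
  after f': (1 6)(2 3 5 4)
  after r: (1 2 3)
  after f: (1 5 3 2 4)
  after f: (1 3 5 4 2)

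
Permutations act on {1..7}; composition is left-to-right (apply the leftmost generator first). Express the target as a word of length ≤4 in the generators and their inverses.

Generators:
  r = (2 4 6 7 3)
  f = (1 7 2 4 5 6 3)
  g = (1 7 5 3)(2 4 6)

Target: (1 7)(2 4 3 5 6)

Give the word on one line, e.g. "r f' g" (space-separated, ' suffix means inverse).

g' r'

  after g': (1 3 5 7)(2 6 4)
  after r': (1 7)(2 4 3 5 6)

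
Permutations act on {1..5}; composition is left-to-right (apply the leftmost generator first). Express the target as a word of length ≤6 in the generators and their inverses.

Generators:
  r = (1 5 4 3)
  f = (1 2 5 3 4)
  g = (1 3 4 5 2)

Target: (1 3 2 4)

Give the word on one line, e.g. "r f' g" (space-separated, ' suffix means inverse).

r' f r g r

  after r': (1 3 4 5)
  after f: (1 4 3)(2 5)
  after r: (1 3 5 2 4)
  after g: (1 4 3 2 5)
  after r: (1 3 2 4)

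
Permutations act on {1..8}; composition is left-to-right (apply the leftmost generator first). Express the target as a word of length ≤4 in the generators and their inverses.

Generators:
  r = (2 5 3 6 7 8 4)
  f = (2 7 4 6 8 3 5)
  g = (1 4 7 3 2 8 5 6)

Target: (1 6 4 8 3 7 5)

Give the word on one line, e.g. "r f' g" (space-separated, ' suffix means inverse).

  after g': (1 6 5 8 2 3 7 4)
  after f': (1 4)(2 8 5 6 3)
  after g: (1 7 3 8 6 2 5)
  after r': (1 6 4 8 3 7 5)

g' f' g r'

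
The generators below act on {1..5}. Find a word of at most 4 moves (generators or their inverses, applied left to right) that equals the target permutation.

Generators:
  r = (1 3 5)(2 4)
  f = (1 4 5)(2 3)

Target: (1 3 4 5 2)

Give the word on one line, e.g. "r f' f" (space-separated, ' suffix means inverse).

  after f': (1 5 4)(2 3)
  after r': (1 3 4 5 2)

f' r'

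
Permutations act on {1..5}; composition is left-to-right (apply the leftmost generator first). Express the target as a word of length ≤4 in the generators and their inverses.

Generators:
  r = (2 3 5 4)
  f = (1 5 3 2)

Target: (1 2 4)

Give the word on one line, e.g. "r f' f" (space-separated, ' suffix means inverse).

f r f r

  after f: (1 5 3 2)
  after r: (1 4 2)
  after f: (1 4)(2 5 3)
  after r: (1 2 4)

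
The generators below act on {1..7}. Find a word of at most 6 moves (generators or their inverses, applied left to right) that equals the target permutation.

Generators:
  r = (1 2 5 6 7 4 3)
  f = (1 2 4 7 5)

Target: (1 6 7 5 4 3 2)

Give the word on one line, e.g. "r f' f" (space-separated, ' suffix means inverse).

f' f' r' f'

  after f': (1 5 7 4 2)
  after f': (1 7 2 5 4)
  after r': (1 6 5 7)(3 4)
  after f': (1 6 7 5 4 3 2)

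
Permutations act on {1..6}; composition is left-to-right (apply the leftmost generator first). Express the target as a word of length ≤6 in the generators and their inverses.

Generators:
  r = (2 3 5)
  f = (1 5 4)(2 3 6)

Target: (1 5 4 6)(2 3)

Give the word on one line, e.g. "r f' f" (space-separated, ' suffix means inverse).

  after f: (1 5 4)(2 3 6)
  after f: (1 4 5)(2 6 3)
  after r: (1 4 2 6 5)
  after f': (1 5 4 6)(2 3)

f f r f'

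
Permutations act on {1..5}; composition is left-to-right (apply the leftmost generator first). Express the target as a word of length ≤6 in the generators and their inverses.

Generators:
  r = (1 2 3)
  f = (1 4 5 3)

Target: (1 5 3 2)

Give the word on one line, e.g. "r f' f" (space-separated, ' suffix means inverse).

  after r: (1 2 3)
  after f': (1 2 5 4)
  after r': (2 5 4 3)
  after f: (1 4)(2 3)
  after f: (1 5 3 2)

r f' r' f f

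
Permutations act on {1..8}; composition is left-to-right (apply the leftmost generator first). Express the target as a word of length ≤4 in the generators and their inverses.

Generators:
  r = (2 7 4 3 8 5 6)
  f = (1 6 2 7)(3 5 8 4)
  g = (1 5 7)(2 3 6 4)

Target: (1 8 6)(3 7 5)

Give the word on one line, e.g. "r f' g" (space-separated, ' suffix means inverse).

  after g: (1 5 7)(2 3 6 4)
  after r': (1 8 3 5 2 4 6 7)
  after g: (1 8 6)(3 7 5)

g r' g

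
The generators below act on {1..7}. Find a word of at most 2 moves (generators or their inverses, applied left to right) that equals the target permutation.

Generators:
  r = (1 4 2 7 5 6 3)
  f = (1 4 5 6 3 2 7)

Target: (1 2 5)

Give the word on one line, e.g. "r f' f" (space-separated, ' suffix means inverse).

r' f

  after r': (1 3 6 5 7 2 4)
  after f: (1 2 5)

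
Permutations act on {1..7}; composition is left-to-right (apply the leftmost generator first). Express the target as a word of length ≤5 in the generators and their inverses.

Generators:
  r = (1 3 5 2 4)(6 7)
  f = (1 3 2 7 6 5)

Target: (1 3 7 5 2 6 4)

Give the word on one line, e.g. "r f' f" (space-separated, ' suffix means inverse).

  after r': (1 4 2 5 3)(6 7)
  after f': (1 4 3 5)(2 6)
  after r: (2 7 6 4 5 3)
  after f: (1 3 7 5 2 6 4)

r' f' r f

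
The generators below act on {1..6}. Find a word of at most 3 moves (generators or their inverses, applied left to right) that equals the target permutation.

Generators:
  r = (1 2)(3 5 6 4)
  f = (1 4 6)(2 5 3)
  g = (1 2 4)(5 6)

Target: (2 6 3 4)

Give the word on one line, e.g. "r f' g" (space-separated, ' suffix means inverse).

g r'

  after g: (1 2 4)(5 6)
  after r': (2 6 3 4)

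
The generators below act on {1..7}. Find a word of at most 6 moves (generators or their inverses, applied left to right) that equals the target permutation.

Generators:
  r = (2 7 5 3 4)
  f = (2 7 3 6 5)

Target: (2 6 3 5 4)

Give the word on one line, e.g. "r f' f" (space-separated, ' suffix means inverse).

r' r' r' f'

  after r': (2 4 3 5 7)
  after r': (2 3 7 4 5)
  after r': (2 5 4 7 3)
  after f': (2 6 3 5 4)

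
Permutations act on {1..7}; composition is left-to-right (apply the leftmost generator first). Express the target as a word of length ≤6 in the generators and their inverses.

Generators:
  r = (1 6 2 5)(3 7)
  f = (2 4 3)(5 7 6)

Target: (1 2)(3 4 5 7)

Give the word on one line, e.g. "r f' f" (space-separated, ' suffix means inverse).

r f f r' f

  after r: (1 6 2 5)(3 7)
  after f: (1 5)(2 7)(3 6 4)
  after f: (1 7 4 2 6 3 5)
  after r': (1 3 2)(4 6 7)
  after f: (1 2)(3 4 5 7)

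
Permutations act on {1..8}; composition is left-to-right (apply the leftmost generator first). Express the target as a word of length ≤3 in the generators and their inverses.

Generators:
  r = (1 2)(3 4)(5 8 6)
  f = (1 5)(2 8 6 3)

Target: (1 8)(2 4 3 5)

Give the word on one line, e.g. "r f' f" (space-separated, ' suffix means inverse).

f' r

  after f': (1 5)(2 3 6 8)
  after r: (1 8)(2 4 3 5)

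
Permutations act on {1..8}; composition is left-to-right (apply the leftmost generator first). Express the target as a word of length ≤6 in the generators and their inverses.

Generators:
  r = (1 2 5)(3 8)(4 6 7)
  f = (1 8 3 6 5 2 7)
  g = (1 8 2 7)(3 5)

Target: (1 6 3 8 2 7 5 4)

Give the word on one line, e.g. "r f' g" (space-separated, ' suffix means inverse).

  after r: (1 2 5)(3 8)(4 6 7)
  after f': (1 5 7 4 3)(2 6)
  after r': (1 2 4 8 3 5 6)
  after g: (1 7)(2 4)(5 6 8)
  after r': (1 6 3 8 2 7 5 4)

r f' r' g r'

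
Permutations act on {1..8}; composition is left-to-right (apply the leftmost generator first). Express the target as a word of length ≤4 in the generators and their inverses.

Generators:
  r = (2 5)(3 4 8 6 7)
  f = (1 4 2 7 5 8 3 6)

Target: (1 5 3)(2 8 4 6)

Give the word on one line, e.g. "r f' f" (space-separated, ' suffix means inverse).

  after f': (1 6 3 8 5 7 2 4)
  after r': (1 8 2 3 4)(5 6 7)
  after f': (1 5 3)(2 8 4 6)

f' r' f'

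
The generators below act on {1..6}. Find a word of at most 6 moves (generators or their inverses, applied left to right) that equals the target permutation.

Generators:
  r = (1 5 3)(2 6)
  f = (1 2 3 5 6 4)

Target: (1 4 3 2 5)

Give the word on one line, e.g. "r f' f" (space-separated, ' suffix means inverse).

  after r': (1 3 5)(2 6)
  after f': (1 2 5 4 6)
  after r: (1 6 5 4 2 3)
  after f: (1 4 3 2 5)

r' f' r f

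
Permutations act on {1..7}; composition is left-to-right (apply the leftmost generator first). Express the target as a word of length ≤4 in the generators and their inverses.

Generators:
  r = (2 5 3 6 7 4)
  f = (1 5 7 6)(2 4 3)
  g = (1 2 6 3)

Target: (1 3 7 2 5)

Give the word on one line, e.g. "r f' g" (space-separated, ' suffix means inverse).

f' r'

  after f': (1 6 7 5)(2 3 4)
  after r': (1 3 7 2 5)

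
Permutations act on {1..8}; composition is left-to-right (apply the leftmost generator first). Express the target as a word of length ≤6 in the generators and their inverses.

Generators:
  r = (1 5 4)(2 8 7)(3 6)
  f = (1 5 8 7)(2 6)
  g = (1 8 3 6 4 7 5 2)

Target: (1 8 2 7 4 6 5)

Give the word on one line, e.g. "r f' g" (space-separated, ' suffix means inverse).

  after f': (1 7 8 5)(2 6)
  after r: (1 2 3 6 8 4)
  after g': (1 5 7 4 2 8 6)
  after f: (1 8 2 7 4 6 5)

f' r g' f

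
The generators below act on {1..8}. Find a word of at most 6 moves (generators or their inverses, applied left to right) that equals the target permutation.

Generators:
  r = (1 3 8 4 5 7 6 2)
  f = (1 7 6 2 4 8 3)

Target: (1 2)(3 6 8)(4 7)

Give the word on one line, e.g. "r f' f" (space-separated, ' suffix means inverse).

  after r: (1 3 8 4 5 7 6 2)
  after f: (2 7)(4 5 6)
  after f: (1 7 4 5 2 6 8 3)
  after f: (1 6 3 7 8)(4 5)
  after r: (1 2)(3 6 8)(4 7)

r f f f r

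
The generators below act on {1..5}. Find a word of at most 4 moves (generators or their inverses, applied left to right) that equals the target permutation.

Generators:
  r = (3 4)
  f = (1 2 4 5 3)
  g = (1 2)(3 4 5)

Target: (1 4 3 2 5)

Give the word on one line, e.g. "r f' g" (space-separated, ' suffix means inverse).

f f

  after f: (1 2 4 5 3)
  after f: (1 4 3 2 5)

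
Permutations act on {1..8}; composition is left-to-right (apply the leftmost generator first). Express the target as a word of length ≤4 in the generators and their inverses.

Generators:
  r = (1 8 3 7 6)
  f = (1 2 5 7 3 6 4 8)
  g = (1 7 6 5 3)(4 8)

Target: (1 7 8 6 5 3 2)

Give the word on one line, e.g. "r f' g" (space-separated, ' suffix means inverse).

  after g': (1 3 5 6 7)(4 8)
  after f': (1 7 8 6 5 3 2)

g' f'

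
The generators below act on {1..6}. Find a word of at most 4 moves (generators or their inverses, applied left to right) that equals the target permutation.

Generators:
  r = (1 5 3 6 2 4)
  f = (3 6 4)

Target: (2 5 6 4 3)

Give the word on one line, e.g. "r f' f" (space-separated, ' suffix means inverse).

r f r' f

  after r: (1 5 3 6 2 4)
  after f: (1 5 6 2 3 4)
  after r': (2 5 3)
  after f: (2 5 6 4 3)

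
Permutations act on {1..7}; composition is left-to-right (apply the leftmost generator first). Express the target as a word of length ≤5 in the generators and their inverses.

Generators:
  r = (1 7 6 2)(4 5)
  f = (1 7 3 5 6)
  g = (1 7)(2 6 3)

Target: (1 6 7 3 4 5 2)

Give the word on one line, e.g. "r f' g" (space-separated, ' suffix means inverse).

f r' r' r'

  after f: (1 7 3 5 6)
  after r': (2 6)(3 4 5 7)
  after r': (1 2 7 3 5)
  after r': (1 6 7 3 4 5 2)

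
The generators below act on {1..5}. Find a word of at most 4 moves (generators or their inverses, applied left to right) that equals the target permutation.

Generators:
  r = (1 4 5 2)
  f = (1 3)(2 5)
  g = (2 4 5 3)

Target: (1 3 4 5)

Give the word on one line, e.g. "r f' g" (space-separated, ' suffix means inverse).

  after f': (1 3)(2 5)
  after r: (1 3 4 5)

f' r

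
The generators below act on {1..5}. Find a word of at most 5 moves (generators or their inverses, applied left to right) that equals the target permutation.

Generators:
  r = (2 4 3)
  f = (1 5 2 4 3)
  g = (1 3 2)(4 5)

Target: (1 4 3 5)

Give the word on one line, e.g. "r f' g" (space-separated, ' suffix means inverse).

f' r' r' f' g'

  after f': (1 3 4 2 5)
  after r': (1 4 3 2 5)
  after r': (1 2 5)
  after f': (1 5 3 4 2)
  after g': (1 4 3 5)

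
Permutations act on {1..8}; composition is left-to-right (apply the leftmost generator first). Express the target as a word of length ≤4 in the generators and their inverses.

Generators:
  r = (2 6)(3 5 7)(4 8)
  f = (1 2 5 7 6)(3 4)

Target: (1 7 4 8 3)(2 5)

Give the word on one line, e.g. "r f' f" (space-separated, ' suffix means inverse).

r f f f

  after r: (2 6)(3 5 7)(4 8)
  after f: (1 2)(3 7 4 8)(5 6)
  after f: (1 5)(3 6 7)(4 8)
  after f: (1 7 4 8 3)(2 5)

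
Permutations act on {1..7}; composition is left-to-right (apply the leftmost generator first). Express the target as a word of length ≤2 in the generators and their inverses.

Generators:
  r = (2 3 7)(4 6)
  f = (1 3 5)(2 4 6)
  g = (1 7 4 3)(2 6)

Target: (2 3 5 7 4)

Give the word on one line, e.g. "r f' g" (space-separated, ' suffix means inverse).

f g

  after f: (1 3 5)(2 4 6)
  after g: (2 3 5 7 4)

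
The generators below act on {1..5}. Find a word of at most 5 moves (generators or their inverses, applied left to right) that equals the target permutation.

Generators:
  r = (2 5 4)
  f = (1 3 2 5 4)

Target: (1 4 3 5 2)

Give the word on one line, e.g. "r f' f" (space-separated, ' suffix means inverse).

f r' r' f r'

  after f: (1 3 2 5 4)
  after r': (1 3 4)
  after r': (1 3 5 2 4)
  after f: (1 2)(3 4)
  after r': (1 4 3 5 2)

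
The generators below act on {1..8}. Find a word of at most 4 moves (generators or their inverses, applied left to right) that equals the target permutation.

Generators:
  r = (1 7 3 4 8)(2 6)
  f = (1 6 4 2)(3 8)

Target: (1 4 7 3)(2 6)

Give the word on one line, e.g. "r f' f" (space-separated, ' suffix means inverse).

  after r': (1 8 4 3 7)(2 6)
  after f: (1 3 7 6)(2 4 8)
  after f: (1 8)(3 7 4)
  after r': (1 4 7 3)(2 6)

r' f f r'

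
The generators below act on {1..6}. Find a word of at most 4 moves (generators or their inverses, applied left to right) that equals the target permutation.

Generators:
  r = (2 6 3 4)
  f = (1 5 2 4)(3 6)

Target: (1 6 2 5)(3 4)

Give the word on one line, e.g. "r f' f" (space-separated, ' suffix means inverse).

  after f': (1 4 2 5)(3 6)
  after r: (1 2 5)(4 6)
  after r: (1 6 2 5)(3 4)

f' r r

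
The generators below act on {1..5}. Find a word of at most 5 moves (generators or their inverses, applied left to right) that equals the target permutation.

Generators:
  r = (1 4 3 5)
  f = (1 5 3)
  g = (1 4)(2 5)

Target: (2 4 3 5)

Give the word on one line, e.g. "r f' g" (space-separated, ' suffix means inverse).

  after g': (1 4)(2 5)
  after r': (2 3 4 5)
  after f': (1 3 4)(2 5)
  after r: (1 5 2)
  after r: (2 4 3 5)

g' r' f' r r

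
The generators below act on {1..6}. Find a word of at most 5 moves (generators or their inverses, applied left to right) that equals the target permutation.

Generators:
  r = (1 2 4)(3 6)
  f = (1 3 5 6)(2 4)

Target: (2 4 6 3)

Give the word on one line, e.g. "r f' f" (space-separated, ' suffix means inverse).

f' r' f'

  after f': (1 6 5 3)(2 4)
  after r': (1 3 4)(5 6)
  after f': (2 4 6 3)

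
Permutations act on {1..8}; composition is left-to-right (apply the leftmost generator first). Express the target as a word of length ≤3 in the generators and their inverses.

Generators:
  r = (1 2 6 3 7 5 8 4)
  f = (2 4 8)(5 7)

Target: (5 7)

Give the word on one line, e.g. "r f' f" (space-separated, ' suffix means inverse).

  after f': (2 8 4)(5 7)
  after f': (2 4 8)
  after f': (5 7)

f' f' f'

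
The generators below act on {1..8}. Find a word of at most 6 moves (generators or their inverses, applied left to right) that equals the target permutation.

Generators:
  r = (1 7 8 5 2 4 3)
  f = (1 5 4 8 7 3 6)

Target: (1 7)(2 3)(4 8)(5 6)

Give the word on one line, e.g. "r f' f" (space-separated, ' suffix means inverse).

f' r' f r

  after f': (1 6 3 7 8 4 5)
  after r': (1 6 4 8 2 5 3)
  after f: (2 4 7 3 5 6 8)
  after r: (1 7)(2 3)(4 8)(5 6)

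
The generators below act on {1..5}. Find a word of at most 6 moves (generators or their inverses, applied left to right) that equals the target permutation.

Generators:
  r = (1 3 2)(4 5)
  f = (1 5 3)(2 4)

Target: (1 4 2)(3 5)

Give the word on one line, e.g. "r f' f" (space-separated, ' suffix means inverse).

f' r' f' f' r'

  after f': (1 3 5)(2 4)
  after r': (2 5)(3 4)
  after f': (1 3 2)(4 5)
  after f': (1 5 2 3 4)
  after r': (1 4 2)(3 5)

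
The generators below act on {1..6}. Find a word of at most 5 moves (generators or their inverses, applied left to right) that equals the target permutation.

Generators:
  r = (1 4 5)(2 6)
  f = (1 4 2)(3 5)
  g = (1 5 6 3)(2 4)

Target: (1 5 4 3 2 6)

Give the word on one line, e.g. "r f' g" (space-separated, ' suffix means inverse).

  after g: (1 5 6 3)(2 4)
  after r: (2 5)(3 4 6)
  after g: (1 5 4 3 2 6)

g r g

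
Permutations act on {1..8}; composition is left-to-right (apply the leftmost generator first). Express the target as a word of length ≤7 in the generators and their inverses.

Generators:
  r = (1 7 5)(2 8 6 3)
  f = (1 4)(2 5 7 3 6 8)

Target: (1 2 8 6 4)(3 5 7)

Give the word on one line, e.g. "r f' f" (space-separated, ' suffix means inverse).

f' f' r r f'

  after f': (1 4)(2 8 6 3 7 5)
  after f': (2 6 7)(3 5 8)
  after r: (1 7 8 2 3)(5 6)
  after r: (1 5 3 7 6)
  after f': (1 2 8 6 4)(3 5 7)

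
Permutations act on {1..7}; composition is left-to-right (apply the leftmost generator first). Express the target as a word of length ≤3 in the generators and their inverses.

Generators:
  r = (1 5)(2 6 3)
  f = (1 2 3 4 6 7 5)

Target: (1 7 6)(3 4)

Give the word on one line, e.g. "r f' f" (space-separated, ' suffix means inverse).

  after r': (1 5)(2 3 6)
  after f': (1 7 6)(3 4)

r' f'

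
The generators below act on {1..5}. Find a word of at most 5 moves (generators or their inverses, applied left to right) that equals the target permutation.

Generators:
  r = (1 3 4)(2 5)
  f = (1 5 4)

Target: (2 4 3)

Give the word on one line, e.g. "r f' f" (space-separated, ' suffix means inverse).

  after r': (1 4 3)(2 5)
  after f: (2 4 3 5)
  after r: (1 3 2)
  after r: (1 4)(2 3 5)
  after r: (2 4 3)

r' f r r r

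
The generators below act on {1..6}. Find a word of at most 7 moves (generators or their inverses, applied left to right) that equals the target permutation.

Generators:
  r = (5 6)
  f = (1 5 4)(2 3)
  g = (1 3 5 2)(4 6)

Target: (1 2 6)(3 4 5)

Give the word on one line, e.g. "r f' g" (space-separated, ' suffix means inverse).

g' r' g' g' f

  after g': (1 2 5 3)(4 6)
  after r': (1 2 6 4 5 3)
  after g': (1 5)(2 4 3)
  after g': (1 3 5 2 6 4)
  after f: (1 2 6)(3 4 5)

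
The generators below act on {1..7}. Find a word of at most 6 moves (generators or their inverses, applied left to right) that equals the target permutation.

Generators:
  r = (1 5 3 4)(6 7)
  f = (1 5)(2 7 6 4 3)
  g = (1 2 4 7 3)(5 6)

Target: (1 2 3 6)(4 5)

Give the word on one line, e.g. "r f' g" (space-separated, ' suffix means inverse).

f r f r'

  after f: (1 5)(2 7 6 4 3)
  after r: (1 3 2 6)
  after f: (1 2 4 3 7 6 5)
  after r': (1 2 3 6)(4 5)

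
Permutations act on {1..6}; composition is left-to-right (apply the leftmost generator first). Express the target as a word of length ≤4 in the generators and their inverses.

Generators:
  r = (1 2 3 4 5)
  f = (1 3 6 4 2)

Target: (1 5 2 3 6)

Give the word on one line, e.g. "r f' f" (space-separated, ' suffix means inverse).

f r r

  after f: (1 3 6 4 2)
  after r: (1 4 3 6 5)
  after r: (1 5 2 3 6)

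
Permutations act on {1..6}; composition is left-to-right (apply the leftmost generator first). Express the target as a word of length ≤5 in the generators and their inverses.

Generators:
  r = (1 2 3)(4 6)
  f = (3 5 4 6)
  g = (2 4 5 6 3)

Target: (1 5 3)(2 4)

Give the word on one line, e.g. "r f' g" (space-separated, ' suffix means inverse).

  after r: (1 2 3)(4 6)
  after g: (1 4 3)(5 6)
  after g: (1 5 3)(2 4)

r g g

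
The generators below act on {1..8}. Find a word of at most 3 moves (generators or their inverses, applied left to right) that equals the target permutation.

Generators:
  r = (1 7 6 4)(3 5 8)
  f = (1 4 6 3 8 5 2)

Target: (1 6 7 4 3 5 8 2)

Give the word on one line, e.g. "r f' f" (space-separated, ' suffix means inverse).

  after r': (1 4 6 7)(3 8 5)
  after f: (1 6 7 4 3 5 8 2)

r' f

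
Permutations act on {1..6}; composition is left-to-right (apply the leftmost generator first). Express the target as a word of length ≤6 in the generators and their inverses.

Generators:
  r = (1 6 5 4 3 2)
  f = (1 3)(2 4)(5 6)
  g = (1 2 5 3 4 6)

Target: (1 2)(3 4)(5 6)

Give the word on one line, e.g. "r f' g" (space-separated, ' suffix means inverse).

r f' r' f g'

  after r: (1 6 5 4 3 2)
  after f': (1 5 2 3 4)
  after r': (1 6)(2 4)(3 5)
  after f: (1 5)(3 6)
  after g': (1 2)(3 4)(5 6)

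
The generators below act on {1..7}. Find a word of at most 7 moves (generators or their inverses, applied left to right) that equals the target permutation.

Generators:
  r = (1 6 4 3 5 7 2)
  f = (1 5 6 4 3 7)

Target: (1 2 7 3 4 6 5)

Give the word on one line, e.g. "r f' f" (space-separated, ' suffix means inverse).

r' f r' f r'

  after r': (1 2 7 5 3 4 6)
  after f: (1 2)(5 7 6)
  after r': (1 7)(3 4 6)
  after f: (5 6 7)
  after r': (1 2 7 3 4 6 5)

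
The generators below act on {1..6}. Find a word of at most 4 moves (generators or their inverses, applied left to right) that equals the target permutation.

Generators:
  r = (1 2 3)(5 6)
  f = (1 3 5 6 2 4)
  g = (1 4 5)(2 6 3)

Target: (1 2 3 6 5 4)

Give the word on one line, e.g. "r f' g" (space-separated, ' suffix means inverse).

f' r f'

  after f': (1 4 2 6 5 3)
  after r: (1 4 3 2 5)
  after f': (1 2 3 6 5 4)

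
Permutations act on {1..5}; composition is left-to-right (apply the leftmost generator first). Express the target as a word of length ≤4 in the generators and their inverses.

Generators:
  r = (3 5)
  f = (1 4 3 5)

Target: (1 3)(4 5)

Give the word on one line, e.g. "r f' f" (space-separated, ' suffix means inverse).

f' f'

  after f': (1 5 3 4)
  after f': (1 3)(4 5)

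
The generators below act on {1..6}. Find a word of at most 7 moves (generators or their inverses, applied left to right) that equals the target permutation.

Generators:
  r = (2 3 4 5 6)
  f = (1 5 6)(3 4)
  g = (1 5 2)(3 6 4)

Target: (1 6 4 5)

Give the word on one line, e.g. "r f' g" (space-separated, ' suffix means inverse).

r r r g f

  after r: (2 3 4 5 6)
  after r: (2 4 6 3 5)
  after r: (2 5 3 6 4)
  after g: (1 5 6 3 4)
  after f: (1 6 4 5)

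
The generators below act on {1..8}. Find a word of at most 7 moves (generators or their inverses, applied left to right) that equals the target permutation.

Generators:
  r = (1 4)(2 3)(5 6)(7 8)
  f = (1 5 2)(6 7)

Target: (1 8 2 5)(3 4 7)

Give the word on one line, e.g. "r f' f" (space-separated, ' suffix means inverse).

  after f: (1 5 2)(6 7)
  after r': (1 6 8 7 5 3 2 4)
  after f: (1 7 2 4 5 3)(6 8)
  after r: (1 8 5 2)(3 4 6 7)
  after f: (1 8 2 5)(3 4 7)

f r' f r f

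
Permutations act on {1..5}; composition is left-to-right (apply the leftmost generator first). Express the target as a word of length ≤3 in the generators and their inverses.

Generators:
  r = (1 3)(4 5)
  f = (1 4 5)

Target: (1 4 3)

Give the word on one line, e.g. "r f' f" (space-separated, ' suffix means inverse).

  after f: (1 4 5)
  after f: (1 5 4)
  after r': (1 4 3)

f f r'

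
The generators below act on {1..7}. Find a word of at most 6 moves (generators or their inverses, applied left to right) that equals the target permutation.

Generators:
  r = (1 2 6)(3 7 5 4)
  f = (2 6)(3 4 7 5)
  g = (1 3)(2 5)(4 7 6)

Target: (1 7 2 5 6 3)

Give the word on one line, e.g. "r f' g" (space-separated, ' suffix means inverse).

f f r f g'

  after f: (2 6)(3 4 7 5)
  after f: (3 7)(4 5)
  after r: (1 2 6)(3 5)
  after f: (1 6)(4 7 5)
  after g': (1 7 2 5 6 3)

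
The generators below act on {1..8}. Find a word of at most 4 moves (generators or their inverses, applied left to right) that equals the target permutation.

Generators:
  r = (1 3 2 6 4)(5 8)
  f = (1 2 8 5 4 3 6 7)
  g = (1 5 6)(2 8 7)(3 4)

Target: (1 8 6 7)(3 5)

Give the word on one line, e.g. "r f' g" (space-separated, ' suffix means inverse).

g f'

  after g: (1 5 6)(2 8 7)(3 4)
  after f': (1 8 6 7)(3 5)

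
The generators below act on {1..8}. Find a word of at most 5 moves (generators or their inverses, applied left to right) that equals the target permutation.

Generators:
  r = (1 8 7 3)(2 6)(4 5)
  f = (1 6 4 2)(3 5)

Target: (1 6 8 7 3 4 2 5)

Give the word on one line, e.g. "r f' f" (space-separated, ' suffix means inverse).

  after f: (1 6 4 2)(3 5)
  after f: (1 4)(2 6)
  after f: (1 2 4 6)(3 5)
  after r: (1 6 8 7 3 4 2 5)

f f f r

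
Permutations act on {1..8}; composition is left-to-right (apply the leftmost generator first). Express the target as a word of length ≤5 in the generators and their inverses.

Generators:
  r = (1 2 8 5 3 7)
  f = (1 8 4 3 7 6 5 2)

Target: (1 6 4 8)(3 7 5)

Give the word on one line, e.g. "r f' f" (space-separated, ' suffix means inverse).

f r f' r' r'

  after f: (1 8 4 3 7 6 5 2)
  after r: (1 5 8 4 7 6 3)
  after f': (1 6 4 3 2 5)
  after r': (1 6 4 5 7 3)(2 8)
  after r': (1 6 4 8)(3 7 5)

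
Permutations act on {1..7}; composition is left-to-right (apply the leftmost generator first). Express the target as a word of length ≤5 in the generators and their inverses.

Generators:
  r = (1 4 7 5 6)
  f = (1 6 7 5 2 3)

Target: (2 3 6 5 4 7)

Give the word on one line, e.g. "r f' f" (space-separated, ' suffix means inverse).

r f r'

  after r: (1 4 7 5 6)
  after f: (1 4 5 7 2 3)
  after r': (2 3 6 5 4 7)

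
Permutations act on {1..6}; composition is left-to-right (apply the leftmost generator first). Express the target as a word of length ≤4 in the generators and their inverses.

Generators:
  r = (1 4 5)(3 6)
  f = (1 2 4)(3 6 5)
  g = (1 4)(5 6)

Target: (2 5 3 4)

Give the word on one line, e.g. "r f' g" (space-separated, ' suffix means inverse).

  after f: (1 2 4)(3 6 5)
  after f: (1 4 2)(3 5 6)
  after r': (2 5 3 4)

f f r'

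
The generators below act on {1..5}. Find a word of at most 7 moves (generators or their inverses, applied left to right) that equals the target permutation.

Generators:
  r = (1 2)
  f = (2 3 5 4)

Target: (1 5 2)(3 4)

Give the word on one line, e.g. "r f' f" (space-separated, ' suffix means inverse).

  after r: (1 2)
  after f': (1 4 5 3 2)
  after f': (1 5 2)(3 4)
  after r: (1 5)(3 4)
  after r: (1 5 2)(3 4)

r f' f' r r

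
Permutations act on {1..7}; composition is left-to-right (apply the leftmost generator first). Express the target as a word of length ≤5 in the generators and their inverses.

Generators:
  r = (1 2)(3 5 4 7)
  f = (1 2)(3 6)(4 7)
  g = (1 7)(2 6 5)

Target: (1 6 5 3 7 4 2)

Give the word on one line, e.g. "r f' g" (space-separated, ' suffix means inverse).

  after r': (1 2)(3 7 4 5)
  after g': (1 5 3)(2 7 4 6)
  after g': (1 6 5 3 7 4 2)

r' g' g'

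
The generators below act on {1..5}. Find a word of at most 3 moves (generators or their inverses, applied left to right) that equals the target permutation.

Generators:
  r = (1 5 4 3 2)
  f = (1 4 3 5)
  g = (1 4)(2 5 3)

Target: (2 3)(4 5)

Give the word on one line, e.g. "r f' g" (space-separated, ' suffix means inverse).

g f'

  after g: (1 4)(2 5 3)
  after f': (2 3)(4 5)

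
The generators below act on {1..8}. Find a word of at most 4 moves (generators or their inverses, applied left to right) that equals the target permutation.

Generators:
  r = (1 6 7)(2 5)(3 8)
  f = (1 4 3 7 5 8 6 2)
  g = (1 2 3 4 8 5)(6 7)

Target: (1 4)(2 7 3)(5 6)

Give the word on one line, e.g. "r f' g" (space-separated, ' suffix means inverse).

r g' f' f'

  after r: (1 6 7)(2 5)(3 8)
  after g': (1 7 5)(2 8)(3 4)
  after f': (1 3)(2 5)(6 8)
  after f': (1 4)(2 7 3)(5 6)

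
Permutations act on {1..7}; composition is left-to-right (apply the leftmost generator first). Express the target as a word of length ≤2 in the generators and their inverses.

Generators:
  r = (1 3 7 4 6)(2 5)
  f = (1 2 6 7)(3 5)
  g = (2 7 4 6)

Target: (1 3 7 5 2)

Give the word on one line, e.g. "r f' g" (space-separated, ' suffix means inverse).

g' r

  after g': (2 6 4 7)
  after r: (1 3 7 5 2)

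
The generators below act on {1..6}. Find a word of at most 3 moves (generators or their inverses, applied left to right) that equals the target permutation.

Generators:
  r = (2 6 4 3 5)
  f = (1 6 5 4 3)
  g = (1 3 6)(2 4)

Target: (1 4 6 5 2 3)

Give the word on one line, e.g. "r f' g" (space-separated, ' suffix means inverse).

g' r

  after g': (1 6 3)(2 4)
  after r: (1 4 6 5 2 3)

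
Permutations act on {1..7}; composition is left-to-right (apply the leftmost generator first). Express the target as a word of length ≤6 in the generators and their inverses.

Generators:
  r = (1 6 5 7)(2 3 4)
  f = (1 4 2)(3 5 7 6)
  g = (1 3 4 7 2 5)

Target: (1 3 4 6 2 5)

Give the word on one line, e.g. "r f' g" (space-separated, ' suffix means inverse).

f g' f g g

  after f: (1 4 2)(3 5 7 6)
  after g': (1 3 2 5 4 7 6)
  after f: (1 5 2 7 3)(4 6)
  after g: (4 6 7)
  after g: (1 3 4 6 2 5)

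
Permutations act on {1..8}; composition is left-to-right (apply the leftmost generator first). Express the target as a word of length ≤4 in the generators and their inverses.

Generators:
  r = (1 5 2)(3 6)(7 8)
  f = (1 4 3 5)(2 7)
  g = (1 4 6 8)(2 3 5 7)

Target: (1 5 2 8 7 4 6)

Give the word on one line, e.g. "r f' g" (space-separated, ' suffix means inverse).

  after f: (1 4 3 5)(2 7)
  after r': (1 4 6 3)(2 8 7 5)
  after f: (1 3 4 6 5 7)(2 8)
  after f: (1 5 2 8 7 4 6)

f r' f f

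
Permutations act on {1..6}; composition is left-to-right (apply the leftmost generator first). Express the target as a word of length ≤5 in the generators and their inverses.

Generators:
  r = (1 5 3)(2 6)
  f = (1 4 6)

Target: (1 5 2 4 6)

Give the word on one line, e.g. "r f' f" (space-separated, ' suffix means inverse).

  after f: (1 4 6)
  after r': (1 4 2 6 3 5)
  after f: (1 6 3 5 4 2)
  after f: (2 4)(3 5 6)
  after r: (1 5 2 4 6)

f r' f f r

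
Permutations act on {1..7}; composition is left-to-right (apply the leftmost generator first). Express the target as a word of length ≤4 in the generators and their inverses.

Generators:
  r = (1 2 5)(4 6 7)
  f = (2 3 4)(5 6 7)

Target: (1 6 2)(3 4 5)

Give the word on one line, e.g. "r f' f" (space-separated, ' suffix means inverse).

  after r: (1 2 5)(4 6 7)
  after r: (1 5 2)(4 7 6)
  after f: (1 6 2)(3 4 5)

r r f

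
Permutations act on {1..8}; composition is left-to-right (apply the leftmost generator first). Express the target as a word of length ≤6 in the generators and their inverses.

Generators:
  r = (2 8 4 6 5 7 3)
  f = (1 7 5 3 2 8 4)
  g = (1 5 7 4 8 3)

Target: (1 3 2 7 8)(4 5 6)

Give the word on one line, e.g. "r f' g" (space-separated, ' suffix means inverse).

g' g' f' r'

  after g': (1 3 8 4 7 5)
  after g': (1 8 7)(3 4 5)
  after f': (1 2 3 8)(4 7)
  after r': (1 3 2 7 8)(4 5 6)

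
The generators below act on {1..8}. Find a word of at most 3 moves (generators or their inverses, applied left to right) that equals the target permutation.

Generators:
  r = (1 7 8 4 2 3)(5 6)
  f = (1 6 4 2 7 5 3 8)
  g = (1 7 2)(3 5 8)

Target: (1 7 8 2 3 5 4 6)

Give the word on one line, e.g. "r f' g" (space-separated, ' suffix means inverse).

  after r: (1 7 8 4 2 3)(5 6)
  after g: (1 2 5 6 8 4)(3 7)
  after f: (1 7 8 2 3 5 4 6)

r g f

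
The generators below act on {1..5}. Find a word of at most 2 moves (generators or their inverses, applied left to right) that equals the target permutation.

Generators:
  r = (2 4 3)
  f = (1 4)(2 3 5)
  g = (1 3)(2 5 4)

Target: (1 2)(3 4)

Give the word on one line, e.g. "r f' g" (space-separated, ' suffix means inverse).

  after g': (1 3)(2 4 5)
  after f': (1 2)(3 4)

g' f'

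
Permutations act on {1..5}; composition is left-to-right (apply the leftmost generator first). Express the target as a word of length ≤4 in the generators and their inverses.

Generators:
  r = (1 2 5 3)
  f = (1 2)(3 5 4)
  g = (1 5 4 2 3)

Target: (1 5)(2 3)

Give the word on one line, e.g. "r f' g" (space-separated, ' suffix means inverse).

f r' f r

  after f: (1 2)(3 5 4)
  after r': (2 3)(4 5)
  after f: (1 2 5 3)
  after r: (1 5)(2 3)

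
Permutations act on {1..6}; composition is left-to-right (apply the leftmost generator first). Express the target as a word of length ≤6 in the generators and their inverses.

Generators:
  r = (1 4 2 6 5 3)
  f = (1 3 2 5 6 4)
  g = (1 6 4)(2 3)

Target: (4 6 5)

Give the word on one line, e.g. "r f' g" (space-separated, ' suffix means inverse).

  after g: (1 6 4)(2 3)
  after r: (1 5 3 6 2)
  after r: (1 3 5)(2 4)
  after r: (4 6 5)

g r r r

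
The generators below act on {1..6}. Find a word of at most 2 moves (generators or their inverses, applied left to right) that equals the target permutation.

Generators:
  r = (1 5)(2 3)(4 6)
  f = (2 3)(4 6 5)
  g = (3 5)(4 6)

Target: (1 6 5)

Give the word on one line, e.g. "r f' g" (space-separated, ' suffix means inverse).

r' f'

  after r': (1 5)(2 3)(4 6)
  after f': (1 6 5)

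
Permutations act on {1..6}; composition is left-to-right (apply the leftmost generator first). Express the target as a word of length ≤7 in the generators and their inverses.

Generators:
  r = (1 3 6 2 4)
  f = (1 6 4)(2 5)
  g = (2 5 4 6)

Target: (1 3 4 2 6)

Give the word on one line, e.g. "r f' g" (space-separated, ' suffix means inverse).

r f g f' f'

  after r: (1 3 6 2 4)
  after f: (1 3 4 6 5 2)
  after g: (1 3 6 4 2)
  after f': (1 3)(2 4 5)
  after f': (1 3 4 2 6)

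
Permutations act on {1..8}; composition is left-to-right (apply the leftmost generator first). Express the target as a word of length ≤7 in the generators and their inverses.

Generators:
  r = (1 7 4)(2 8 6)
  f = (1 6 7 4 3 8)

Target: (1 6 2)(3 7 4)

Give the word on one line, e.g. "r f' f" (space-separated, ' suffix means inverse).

  after r: (1 7 4)(2 8 6)
  after r: (1 4 7)(2 6 8)
  after f: (1 3 8 2 7 6)
  after f: (1 8 2 4 3)
  after r: (1 6 2)(3 7 4)

r r f f r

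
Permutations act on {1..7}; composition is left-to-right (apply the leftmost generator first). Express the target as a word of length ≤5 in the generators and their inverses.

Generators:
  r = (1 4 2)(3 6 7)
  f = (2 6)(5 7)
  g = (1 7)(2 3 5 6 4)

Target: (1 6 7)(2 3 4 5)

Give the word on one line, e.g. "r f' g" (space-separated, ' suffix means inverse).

f' r f' g'

  after f': (2 6)(5 7)
  after r: (1 4 2 7 5 3 6)
  after f': (1 4 6)(2 5 3)
  after g': (1 6 7)(2 3 4 5)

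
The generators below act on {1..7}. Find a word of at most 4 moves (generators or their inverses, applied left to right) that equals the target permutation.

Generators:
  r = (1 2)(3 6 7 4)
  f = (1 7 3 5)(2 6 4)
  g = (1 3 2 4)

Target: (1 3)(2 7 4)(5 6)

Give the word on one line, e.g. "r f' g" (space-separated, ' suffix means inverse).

  after f': (1 5 3 7)(2 4 6)
  after g: (1 5 2)(3 7)(4 6)
  after g: (1 5 4 6)(2 3 7)
  after f': (1 3)(2 7 4)(5 6)

f' g g f'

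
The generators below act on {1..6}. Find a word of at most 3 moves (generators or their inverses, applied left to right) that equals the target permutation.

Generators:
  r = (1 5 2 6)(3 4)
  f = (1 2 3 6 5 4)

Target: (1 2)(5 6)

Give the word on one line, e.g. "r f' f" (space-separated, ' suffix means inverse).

  after r: (1 5 2 6)(3 4)
  after r: (1 2)(5 6)

r r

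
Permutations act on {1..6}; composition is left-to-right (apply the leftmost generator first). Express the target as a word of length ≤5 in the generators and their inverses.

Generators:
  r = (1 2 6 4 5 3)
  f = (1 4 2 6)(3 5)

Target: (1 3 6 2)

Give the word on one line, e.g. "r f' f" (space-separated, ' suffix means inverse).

r' r' f r' f'

  after r': (1 3 5 4 6 2)
  after r': (1 5 6)(2 3 4)
  after f: (1 3 2 5)(4 6)
  after r': (1 5 3)(2 4)
  after f': (1 3 6 2)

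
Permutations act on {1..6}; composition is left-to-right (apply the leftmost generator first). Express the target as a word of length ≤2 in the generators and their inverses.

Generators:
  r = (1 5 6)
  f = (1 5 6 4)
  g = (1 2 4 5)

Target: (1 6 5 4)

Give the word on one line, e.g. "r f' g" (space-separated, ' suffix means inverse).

r f

  after r: (1 5 6)
  after f: (1 6 5 4)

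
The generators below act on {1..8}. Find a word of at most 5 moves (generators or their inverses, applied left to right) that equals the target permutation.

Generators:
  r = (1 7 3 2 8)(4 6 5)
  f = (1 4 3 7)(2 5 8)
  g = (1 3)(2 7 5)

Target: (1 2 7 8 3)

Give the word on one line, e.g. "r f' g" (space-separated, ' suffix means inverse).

  after r: (1 7 3 2 8)(4 6 5)
  after r: (1 3 8 7 2)(4 5 6)
  after r: (1 2 7 8 3)

r r r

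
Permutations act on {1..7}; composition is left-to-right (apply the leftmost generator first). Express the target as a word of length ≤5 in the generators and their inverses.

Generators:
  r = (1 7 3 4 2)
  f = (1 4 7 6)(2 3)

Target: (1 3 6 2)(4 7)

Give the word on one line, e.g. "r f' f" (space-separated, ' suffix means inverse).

  after f: (1 4 7 6)(2 3)
  after r': (1 3 4)(2 7 6)
  after f': (1 2 4 6 3)
  after f': (1 3 6 2)(4 7)

f r' f' f'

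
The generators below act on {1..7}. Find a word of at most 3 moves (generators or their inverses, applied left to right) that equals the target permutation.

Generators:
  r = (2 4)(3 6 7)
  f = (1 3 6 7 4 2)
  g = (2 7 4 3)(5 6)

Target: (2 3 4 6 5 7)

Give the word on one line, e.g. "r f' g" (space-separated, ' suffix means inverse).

  after g: (2 7 4 3)(5 6)
  after r: (2 3 4 6 5 7)

g r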